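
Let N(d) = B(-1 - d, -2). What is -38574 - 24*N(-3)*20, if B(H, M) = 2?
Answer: -39534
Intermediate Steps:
N(d) = 2
-38574 - 24*N(-3)*20 = -38574 - 24*2*20 = -38574 - 48*20 = -38574 - 960 = -39534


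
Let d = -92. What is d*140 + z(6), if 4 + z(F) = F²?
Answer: -12848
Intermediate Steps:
z(F) = -4 + F²
d*140 + z(6) = -92*140 + (-4 + 6²) = -12880 + (-4 + 36) = -12880 + 32 = -12848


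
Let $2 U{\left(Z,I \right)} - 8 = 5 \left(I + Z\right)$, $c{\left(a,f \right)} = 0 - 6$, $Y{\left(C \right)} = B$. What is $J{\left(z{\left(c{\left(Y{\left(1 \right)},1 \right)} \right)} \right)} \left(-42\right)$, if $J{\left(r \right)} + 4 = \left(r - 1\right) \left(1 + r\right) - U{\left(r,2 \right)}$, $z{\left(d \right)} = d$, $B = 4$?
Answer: $-1554$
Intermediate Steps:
$Y{\left(C \right)} = 4$
$c{\left(a,f \right)} = -6$ ($c{\left(a,f \right)} = 0 - 6 = -6$)
$U{\left(Z,I \right)} = 4 + \frac{5 I}{2} + \frac{5 Z}{2}$ ($U{\left(Z,I \right)} = 4 + \frac{5 \left(I + Z\right)}{2} = 4 + \frac{5 I + 5 Z}{2} = 4 + \left(\frac{5 I}{2} + \frac{5 Z}{2}\right) = 4 + \frac{5 I}{2} + \frac{5 Z}{2}$)
$J{\left(r \right)} = -13 - \frac{5 r}{2} + \left(1 + r\right) \left(-1 + r\right)$ ($J{\left(r \right)} = -4 - \left(4 + 5 + \frac{5 r}{2} - \left(r - 1\right) \left(1 + r\right)\right) = -4 - \left(9 + \frac{5 r}{2} - \left(-1 + r\right) \left(1 + r\right)\right) = -4 - \left(9 + \frac{5 r}{2} - \left(1 + r\right) \left(-1 + r\right)\right) = -13 - \frac{5 r}{2} + \left(1 + r\right) \left(-1 + r\right)$)
$J{\left(z{\left(c{\left(Y{\left(1 \right)},1 \right)} \right)} \right)} \left(-42\right) = \left(-14 + \left(-6\right)^{2} - -15\right) \left(-42\right) = \left(-14 + 36 + 15\right) \left(-42\right) = 37 \left(-42\right) = -1554$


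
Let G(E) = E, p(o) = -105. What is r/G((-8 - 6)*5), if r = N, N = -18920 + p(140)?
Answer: 3805/14 ≈ 271.79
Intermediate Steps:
N = -19025 (N = -18920 - 105 = -19025)
r = -19025
r/G((-8 - 6)*5) = -19025*1/(5*(-8 - 6)) = -19025/((-14*5)) = -19025/(-70) = -19025*(-1/70) = 3805/14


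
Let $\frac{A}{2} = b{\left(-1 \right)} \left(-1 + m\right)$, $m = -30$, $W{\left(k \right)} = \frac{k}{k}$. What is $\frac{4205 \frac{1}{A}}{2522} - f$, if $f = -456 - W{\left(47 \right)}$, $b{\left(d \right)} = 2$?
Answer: $\frac{142912491}{312728} \approx 456.99$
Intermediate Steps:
$W{\left(k \right)} = 1$
$f = -457$ ($f = -456 - 1 = -457$)
$A = -124$ ($A = 2 \cdot 2 \left(-1 - 30\right) = 2 \cdot 2 \left(-31\right) = 2 \left(-62\right) = -124$)
$\frac{4205 \frac{1}{A}}{2522} - f = \frac{4205 \frac{1}{-124}}{2522} - -457 = 4205 \left(- \frac{1}{124}\right) \frac{1}{2522} + 457 = \left(- \frac{4205}{124}\right) \frac{1}{2522} + 457 = - \frac{4205}{312728} + 457 = \frac{142912491}{312728}$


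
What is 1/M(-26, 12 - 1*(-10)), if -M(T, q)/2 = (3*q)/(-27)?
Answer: 9/44 ≈ 0.20455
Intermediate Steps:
M(T, q) = 2*q/9 (M(T, q) = -2*3*q/(-27) = -2*3*q*(-1)/27 = -(-2)*q/9 = 2*q/9)
1/M(-26, 12 - 1*(-10)) = 1/(2*(12 - 1*(-10))/9) = 1/(2*(12 + 10)/9) = 1/((2/9)*22) = 1/(44/9) = 9/44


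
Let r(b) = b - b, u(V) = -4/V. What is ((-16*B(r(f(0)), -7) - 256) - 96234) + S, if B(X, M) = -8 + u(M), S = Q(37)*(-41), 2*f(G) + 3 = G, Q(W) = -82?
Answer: -651064/7 ≈ -93009.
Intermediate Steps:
f(G) = -3/2 + G/2
r(b) = 0
S = 3362 (S = -82*(-41) = 3362)
B(X, M) = -8 - 4/M
((-16*B(r(f(0)), -7) - 256) - 96234) + S = ((-16*(-8 - 4/(-7)) - 256) - 96234) + 3362 = ((-16*(-8 - 4*(-1/7)) - 256) - 96234) + 3362 = ((-16*(-8 + 4/7) - 256) - 96234) + 3362 = ((-16*(-52/7) - 256) - 96234) + 3362 = ((832/7 - 256) - 96234) + 3362 = (-960/7 - 96234) + 3362 = -674598/7 + 3362 = -651064/7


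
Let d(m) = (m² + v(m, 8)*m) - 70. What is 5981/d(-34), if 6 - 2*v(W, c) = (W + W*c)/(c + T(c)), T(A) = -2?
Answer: 5981/117 ≈ 51.120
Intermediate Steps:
v(W, c) = 3 - (W + W*c)/(2*(-2 + c)) (v(W, c) = 3 - (W + W*c)/(2*(c - 2)) = 3 - (W + W*c)/(2*(-2 + c)))
d(m) = -70 + m² + m*(3 - 3*m/4) (d(m) = (m² + ((-12 - m + 6*8 - 1*m*8)/(2*(-2 + 8)))*m) - 70 = (m² + ((½)*(-12 - m + 48 - 8*m)/6)*m) - 70 = (m² + ((½)*(⅙)*(36 - 9*m))*m) - 70 = (m² + (3 - 3*m/4)*m) - 70 = (m² + m*(3 - 3*m/4)) - 70 = -70 + m² + m*(3 - 3*m/4))
5981/d(-34) = 5981/(-70 + 3*(-34) + (¼)*(-34)²) = 5981/(-70 - 102 + (¼)*1156) = 5981/(-70 - 102 + 289) = 5981/117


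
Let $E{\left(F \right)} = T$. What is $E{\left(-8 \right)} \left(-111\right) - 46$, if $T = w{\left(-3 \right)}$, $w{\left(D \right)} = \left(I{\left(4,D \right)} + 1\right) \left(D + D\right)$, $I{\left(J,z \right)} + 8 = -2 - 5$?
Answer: $-9370$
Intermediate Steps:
$I{\left(J,z \right)} = -15$ ($I{\left(J,z \right)} = -8 - 7 = -15$)
$w{\left(D \right)} = - 28 D$ ($w{\left(D \right)} = \left(-15 + 1\right) \left(D + D\right) = - 14 \cdot 2 D = - 28 D$)
$T = 84$ ($T = \left(-28\right) \left(-3\right) = 84$)
$E{\left(F \right)} = 84$
$E{\left(-8 \right)} \left(-111\right) - 46 = 84 \left(-111\right) - 46 = -9324 - 46 = -9370$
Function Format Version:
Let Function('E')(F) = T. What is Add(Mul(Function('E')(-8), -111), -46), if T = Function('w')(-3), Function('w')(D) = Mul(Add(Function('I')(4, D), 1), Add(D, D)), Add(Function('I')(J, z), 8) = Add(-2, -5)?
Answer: -9370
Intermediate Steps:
Function('I')(J, z) = -15 (Function('I')(J, z) = Add(-8, Add(-2, -5)) = Add(-8, -7) = -15)
Function('w')(D) = Mul(-28, D) (Function('w')(D) = Mul(Add(-15, 1), Add(D, D)) = Mul(-14, Mul(2, D)) = Mul(-28, D))
T = 84 (T = Mul(-28, -3) = 84)
Function('E')(F) = 84
Add(Mul(Function('E')(-8), -111), -46) = Add(Mul(84, -111), -46) = Add(-9324, -46) = -9370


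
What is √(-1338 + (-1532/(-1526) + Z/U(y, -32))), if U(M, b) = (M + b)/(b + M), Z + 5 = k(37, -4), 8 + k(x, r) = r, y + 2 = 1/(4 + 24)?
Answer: I*√788254537/763 ≈ 36.797*I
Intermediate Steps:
y = -55/28 (y = -2 + 1/(4 + 24) = -2 + 1/28 = -55/28 ≈ -1.9643)
k(x, r) = -8 + r
Z = -17 (Z = -5 + (-8 - 4) = -5 - 12 = -17)
U(M, b) = 1 (U(M, b) = (M + b)/(M + b) = 1)
√(-1338 + (-1532/(-1526) + Z/U(y, -32))) = √(-1338 + (-1532/(-1526) - 17/1)) = √(-1338 + (-1532*(-1/1526) - 17*1)) = √(-1338 + (766/763 - 17)) = √(-1338 - 12205/763) = √(-1033099/763) = I*√788254537/763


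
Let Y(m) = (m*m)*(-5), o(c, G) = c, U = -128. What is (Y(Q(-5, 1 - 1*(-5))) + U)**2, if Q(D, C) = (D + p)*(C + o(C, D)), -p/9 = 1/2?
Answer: 4239051664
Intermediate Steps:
p = -9/2 ≈ -4.5000
Q(D, C) = 2*C*(-9/2 + D) (Q(D, C) = (D - 9/2)*(C + C) = (-9/2 + D)*(2*C) = 2*C*(-9/2 + D))
Y(m) = -5*m**2 (Y(m) = m**2*(-5) = -5*m**2)
(Y(Q(-5, 1 - 1*(-5))) + U)**2 = (-5*(1 - 1*(-5))**2*(-9 + 2*(-5))**2 - 128)**2 = (-5*(1 + 5)**2*(-9 - 10)**2 - 128)**2 = (-5*(6*(-19))**2 - 128)**2 = (-5*(-114)**2 - 128)**2 = (-5*12996 - 128)**2 = (-64980 - 128)**2 = (-65108)**2 = 4239051664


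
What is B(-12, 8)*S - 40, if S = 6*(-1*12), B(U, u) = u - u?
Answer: -40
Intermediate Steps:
B(U, u) = 0
S = -72 (S = 6*(-12) = -72)
B(-12, 8)*S - 40 = 0*(-72) - 40 = 0 - 40 = -40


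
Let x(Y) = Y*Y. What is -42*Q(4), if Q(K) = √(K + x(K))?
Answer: -84*√5 ≈ -187.83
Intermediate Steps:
x(Y) = Y²
Q(K) = √(K + K²)
-42*Q(4) = -42*2*√(1 + 4) = -42*2*√5 = -84*√5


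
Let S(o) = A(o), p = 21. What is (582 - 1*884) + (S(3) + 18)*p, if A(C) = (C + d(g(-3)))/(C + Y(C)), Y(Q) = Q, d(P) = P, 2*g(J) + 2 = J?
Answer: 311/4 ≈ 77.750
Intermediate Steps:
g(J) = -1 + J/2
A(C) = (-5/2 + C)/(2*C) (A(C) = (C + (-1 + (½)*(-3)))/(C + C) = (C + (-1 - 3/2))/((2*C)) = (C - 5/2)*(1/(2*C)) = (-5/2 + C)*(1/(2*C)) = (-5/2 + C)/(2*C))
S(o) = (-5 + 2*o)/(4*o)
(582 - 1*884) + (S(3) + 18)*p = (582 - 1*884) + ((¼)*(-5 + 2*3)/3 + 18)*21 = (582 - 884) + ((¼)*(⅓)*(-5 + 6) + 18)*21 = -302 + ((¼)*(⅓)*1 + 18)*21 = -302 + (1/12 + 18)*21 = -302 + (217/12)*21 = -302 + 1519/4 = 311/4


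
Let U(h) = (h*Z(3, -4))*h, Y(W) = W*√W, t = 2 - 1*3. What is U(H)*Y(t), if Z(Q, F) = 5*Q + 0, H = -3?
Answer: -135*I ≈ -135.0*I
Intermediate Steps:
Z(Q, F) = 5*Q
t = -1 (t = 2 - 3 = -1)
Y(W) = W^(3/2)
U(h) = 15*h² (U(h) = (h*(5*3))*h = (h*15)*h = (15*h)*h = 15*h²)
U(H)*Y(t) = (15*(-3)²)*(-1)^(3/2) = (15*9)*(-I) = 135*(-I) = -135*I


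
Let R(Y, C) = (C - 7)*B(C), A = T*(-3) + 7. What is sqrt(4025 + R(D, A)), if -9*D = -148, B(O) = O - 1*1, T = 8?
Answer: sqrt(4457) ≈ 66.761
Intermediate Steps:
B(O) = -1 + O (B(O) = O - 1 = -1 + O)
A = -17 (A = 8*(-3) + 7 = -24 + 7 = -17)
D = 148/9 (D = -1/9*(-148) = 148/9 ≈ 16.444)
R(Y, C) = (-1 + C)*(-7 + C) (R(Y, C) = (C - 7)*(-1 + C) = (-7 + C)*(-1 + C) = (-1 + C)*(-7 + C))
sqrt(4025 + R(D, A)) = sqrt(4025 + (-1 - 17)*(-7 - 17)) = sqrt(4025 - 18*(-24)) = sqrt(4025 + 432) = sqrt(4457)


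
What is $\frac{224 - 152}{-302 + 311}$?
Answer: $8$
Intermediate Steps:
$\frac{224 - 152}{-302 + 311} = \frac{72}{9} = 72 \cdot \frac{1}{9} = 8$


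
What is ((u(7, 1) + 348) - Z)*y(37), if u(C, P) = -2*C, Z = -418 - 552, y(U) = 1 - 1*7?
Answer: -7824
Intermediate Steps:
y(U) = -6 (y(U) = 1 - 7 = -6)
Z = -970
((u(7, 1) + 348) - Z)*y(37) = ((-2*7 + 348) - 1*(-970))*(-6) = ((-14 + 348) + 970)*(-6) = (334 + 970)*(-6) = 1304*(-6) = -7824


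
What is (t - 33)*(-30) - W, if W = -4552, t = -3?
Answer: 5632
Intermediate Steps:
(t - 33)*(-30) - W = (-3 - 33)*(-30) - 1*(-4552) = -36*(-30) + 4552 = 1080 + 4552 = 5632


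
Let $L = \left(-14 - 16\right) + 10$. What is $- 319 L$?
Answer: $6380$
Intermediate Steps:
$L = -20$ ($L = -30 + 10 = -20$)
$- 319 L = \left(-319\right) \left(-20\right) = 6380$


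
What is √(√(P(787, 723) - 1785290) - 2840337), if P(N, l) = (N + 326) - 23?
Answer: √(-2840337 + 10*I*√17842) ≈ 0.396 + 1685.3*I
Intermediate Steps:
P(N, l) = 303 + N (P(N, l) = (326 + N) - 23 = 303 + N)
√(√(P(787, 723) - 1785290) - 2840337) = √(√((303 + 787) - 1785290) - 2840337) = √(√(1090 - 1785290) - 2840337) = √(√(-1784200) - 2840337) = √(10*I*√17842 - 2840337) = √(-2840337 + 10*I*√17842)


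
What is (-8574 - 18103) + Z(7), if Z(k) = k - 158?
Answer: -26828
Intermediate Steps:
Z(k) = -158 + k
(-8574 - 18103) + Z(7) = (-8574 - 18103) + (-158 + 7) = -26677 - 151 = -26828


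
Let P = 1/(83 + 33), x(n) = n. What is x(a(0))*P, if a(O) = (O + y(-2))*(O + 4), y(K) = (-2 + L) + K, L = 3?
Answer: -1/29 ≈ -0.034483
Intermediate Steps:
y(K) = 1 + K (y(K) = (-2 + 3) + K = 1 + K)
a(O) = (-1 + O)*(4 + O) (a(O) = (O + (1 - 2))*(O + 4) = (O - 1)*(4 + O) = (-1 + O)*(4 + O))
P = 1/116 ≈ 0.0086207
x(a(0))*P = (-4 + 0² + 3*0)*(1/116) = (-4 + 0 + 0)*(1/116) = -4*1/116 = -1/29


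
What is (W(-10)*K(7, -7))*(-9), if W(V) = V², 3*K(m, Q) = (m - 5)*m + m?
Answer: -6300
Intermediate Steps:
K(m, Q) = m/3 + m*(-5 + m)/3 (K(m, Q) = ((m - 5)*m + m)/3 = ((-5 + m)*m + m)/3 = (m*(-5 + m) + m)/3 = (m + m*(-5 + m))/3 = m/3 + m*(-5 + m)/3)
(W(-10)*K(7, -7))*(-9) = ((-10)²*((⅓)*7*(-4 + 7)))*(-9) = (100*((⅓)*7*3))*(-9) = (100*7)*(-9) = 700*(-9) = -6300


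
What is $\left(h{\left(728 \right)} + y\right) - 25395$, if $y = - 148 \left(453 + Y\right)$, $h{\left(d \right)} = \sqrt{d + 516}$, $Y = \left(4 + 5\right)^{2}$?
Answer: $-104427 + 2 \sqrt{311} \approx -1.0439 \cdot 10^{5}$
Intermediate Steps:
$Y = 81$ ($Y = 9^{2} = 81$)
$h{\left(d \right)} = \sqrt{516 + d}$
$y = -79032$ ($y = - 148 \left(453 + 81\right) = \left(-148\right) 534 = -79032$)
$\left(h{\left(728 \right)} + y\right) - 25395 = \left(\sqrt{516 + 728} - 79032\right) - 25395 = \left(\sqrt{1244} - 79032\right) - 25395 = \left(2 \sqrt{311} - 79032\right) - 25395 = \left(-79032 + 2 \sqrt{311}\right) - 25395 = -104427 + 2 \sqrt{311}$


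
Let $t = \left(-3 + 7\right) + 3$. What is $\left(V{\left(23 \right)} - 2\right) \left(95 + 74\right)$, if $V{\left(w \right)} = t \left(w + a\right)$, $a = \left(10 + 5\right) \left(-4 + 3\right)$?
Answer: $9126$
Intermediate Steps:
$a = -15$ ($a = 15 \left(-1\right) = -15$)
$t = 7$ ($t = 4 + 3 = 7$)
$V{\left(w \right)} = -105 + 7 w$ ($V{\left(w \right)} = 7 \left(w - 15\right) = 7 \left(-15 + w\right) = -105 + 7 w$)
$\left(V{\left(23 \right)} - 2\right) \left(95 + 74\right) = \left(\left(-105 + 7 \cdot 23\right) - 2\right) \left(95 + 74\right) = \left(\left(-105 + 161\right) + \left(-45 + 43\right)\right) 169 = \left(56 - 2\right) 169 = 54 \cdot 169 = 9126$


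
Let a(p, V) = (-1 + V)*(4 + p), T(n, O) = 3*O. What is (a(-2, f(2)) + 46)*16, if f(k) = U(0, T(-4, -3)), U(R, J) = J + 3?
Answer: 512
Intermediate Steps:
U(R, J) = 3 + J
f(k) = -6 (f(k) = 3 + 3*(-3) = 3 - 9 = -6)
(a(-2, f(2)) + 46)*16 = ((-4 - 1*(-2) + 4*(-6) - 6*(-2)) + 46)*16 = ((-4 + 2 - 24 + 12) + 46)*16 = (-14 + 46)*16 = 32*16 = 512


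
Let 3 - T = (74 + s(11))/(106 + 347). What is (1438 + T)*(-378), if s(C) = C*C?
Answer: -82224828/151 ≈ -5.4454e+5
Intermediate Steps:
s(C) = C²
T = 388/151 (T = 3 - (74 + 11²)/(106 + 347) = 3 - (74 + 121)/453 = 3 - 195/453 = 3 - 1*65/151 = 3 - 65/151 = 388/151 ≈ 2.5695)
(1438 + T)*(-378) = (1438 + 388/151)*(-378) = (217526/151)*(-378) = -82224828/151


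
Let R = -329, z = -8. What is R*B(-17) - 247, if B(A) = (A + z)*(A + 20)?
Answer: 24428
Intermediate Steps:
B(A) = (-8 + A)*(20 + A) (B(A) = (A - 8)*(A + 20) = (-8 + A)*(20 + A))
R*B(-17) - 247 = -329*(-160 + (-17)² + 12*(-17)) - 247 = -329*(-160 + 289 - 204) - 247 = -329*(-75) - 247 = 24675 - 247 = 24428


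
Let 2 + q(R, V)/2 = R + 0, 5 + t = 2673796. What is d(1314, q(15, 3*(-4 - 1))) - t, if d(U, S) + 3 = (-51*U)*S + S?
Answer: -4416132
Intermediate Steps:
t = 2673791 (t = -5 + 2673796 = 2673791)
q(R, V) = -4 + 2*R (q(R, V) = -4 + 2*(R + 0) = -4 + 2*R)
d(U, S) = -3 + S - 51*S*U (d(U, S) = -3 + ((-51*U)*S + S) = -3 + (-51*S*U + S) = -3 + (S - 51*S*U) = -3 + S - 51*S*U)
d(1314, q(15, 3*(-4 - 1))) - t = (-3 + (-4 + 2*15) - 51*(-4 + 2*15)*1314) - 1*2673791 = (-3 + (-4 + 30) - 51*(-4 + 30)*1314) - 2673791 = (-3 + 26 - 51*26*1314) - 2673791 = (-3 + 26 - 1742364) - 2673791 = -1742341 - 2673791 = -4416132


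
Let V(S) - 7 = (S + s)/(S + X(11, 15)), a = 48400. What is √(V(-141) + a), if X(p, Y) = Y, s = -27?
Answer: 5*√17427/3 ≈ 220.02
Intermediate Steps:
V(S) = 7 + (-27 + S)/(15 + S) (V(S) = 7 + (S - 27)/(S + 15) = 7 + (-27 + S)/(15 + S))
√(V(-141) + a) = √(2*(39 + 4*(-141))/(15 - 141) + 48400) = √(2*(39 - 564)/(-126) + 48400) = √(2*(-1/126)*(-525) + 48400) = √(25/3 + 48400) = √(145225/3) = 5*√17427/3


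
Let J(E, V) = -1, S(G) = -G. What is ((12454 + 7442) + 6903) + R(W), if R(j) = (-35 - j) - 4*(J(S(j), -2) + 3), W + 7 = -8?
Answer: 26771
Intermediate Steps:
W = -15 (W = -7 - 8 = -15)
R(j) = -43 - j (R(j) = (-35 - j) - 4*(-1 + 3) = (-35 - j) - 4*2 = (-35 - j) - 1*8 = (-35 - j) - 8 = -43 - j)
((12454 + 7442) + 6903) + R(W) = ((12454 + 7442) + 6903) + (-43 - 1*(-15)) = (19896 + 6903) + (-43 + 15) = 26799 - 28 = 26771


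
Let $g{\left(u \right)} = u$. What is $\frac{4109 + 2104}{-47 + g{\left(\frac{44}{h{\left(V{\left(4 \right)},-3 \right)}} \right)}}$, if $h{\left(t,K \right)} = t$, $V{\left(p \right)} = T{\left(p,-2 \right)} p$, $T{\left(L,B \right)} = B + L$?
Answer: $- \frac{12426}{83} \approx -149.71$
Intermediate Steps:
$V{\left(p \right)} = p \left(-2 + p\right)$ ($V{\left(p \right)} = \left(-2 + p\right) p = p \left(-2 + p\right)$)
$\frac{4109 + 2104}{-47 + g{\left(\frac{44}{h{\left(V{\left(4 \right)},-3 \right)}} \right)}} = \frac{4109 + 2104}{-47 + \frac{44}{4 \left(-2 + 4\right)}} = \frac{6213}{-47 + \frac{44}{4 \cdot 2}} = \frac{6213}{-47 + \frac{44}{8}} = \frac{6213}{-47 + 44 \cdot \frac{1}{8}} = \frac{6213}{-47 + \frac{11}{2}} = \frac{6213}{- \frac{83}{2}} = 6213 \left(- \frac{2}{83}\right) = - \frac{12426}{83}$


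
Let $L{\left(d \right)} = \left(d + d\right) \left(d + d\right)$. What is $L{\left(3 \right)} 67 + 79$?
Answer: $2491$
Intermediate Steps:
$L{\left(d \right)} = 4 d^{2}$ ($L{\left(d \right)} = 2 d 2 d = 4 d^{2}$)
$L{\left(3 \right)} 67 + 79 = 4 \cdot 3^{2} \cdot 67 + 79 = 4 \cdot 9 \cdot 67 + 79 = 36 \cdot 67 + 79 = 2412 + 79 = 2491$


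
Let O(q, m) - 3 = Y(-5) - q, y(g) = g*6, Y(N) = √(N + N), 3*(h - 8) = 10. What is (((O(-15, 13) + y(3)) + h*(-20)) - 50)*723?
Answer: -174002 + 723*I*√10 ≈ -1.74e+5 + 2286.3*I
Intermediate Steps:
h = 34/3 (h = 8 + (⅓)*10 = 8 + 10/3 = 34/3 ≈ 11.333)
Y(N) = √2*√N (Y(N) = √(2*N) = √2*√N)
y(g) = 6*g
O(q, m) = 3 - q + I*√10 (O(q, m) = 3 + (√2*√(-5) - q) = 3 + (√2*(I*√5) - q) = 3 + (I*√10 - q) = 3 + (-q + I*√10) = 3 - q + I*√10)
(((O(-15, 13) + y(3)) + h*(-20)) - 50)*723 = ((((3 - 1*(-15) + I*√10) + 6*3) + (34/3)*(-20)) - 50)*723 = ((((3 + 15 + I*√10) + 18) - 680/3) - 50)*723 = ((((18 + I*√10) + 18) - 680/3) - 50)*723 = (((36 + I*√10) - 680/3) - 50)*723 = ((-572/3 + I*√10) - 50)*723 = (-722/3 + I*√10)*723 = -174002 + 723*I*√10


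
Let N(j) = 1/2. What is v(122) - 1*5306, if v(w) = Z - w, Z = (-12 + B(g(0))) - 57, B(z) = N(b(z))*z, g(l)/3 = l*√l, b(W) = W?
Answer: -5497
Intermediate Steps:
N(j) = ½ (N(j) = 1*(½) = ½)
g(l) = 3*l^(3/2) (g(l) = 3*(l*√l) = 3*l^(3/2))
B(z) = z/2
Z = -69 (Z = (-12 + (3*0^(3/2))/2) - 57 = (-12 + (3*0)/2) - 57 = (-12 + (½)*0) - 57 = (-12 + 0) - 57 = -12 - 57 = -69)
v(w) = -69 - w
v(122) - 1*5306 = (-69 - 1*122) - 1*5306 = (-69 - 122) - 5306 = -191 - 5306 = -5497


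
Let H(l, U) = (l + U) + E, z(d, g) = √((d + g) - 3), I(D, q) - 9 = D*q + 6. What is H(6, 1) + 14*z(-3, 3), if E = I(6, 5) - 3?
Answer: 49 + 14*I*√3 ≈ 49.0 + 24.249*I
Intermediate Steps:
I(D, q) = 15 + D*q (I(D, q) = 9 + (D*q + 6) = 9 + (6 + D*q) = 15 + D*q)
E = 42 (E = (15 + 6*5) - 3 = (15 + 30) - 3 = 45 - 3 = 42)
z(d, g) = √(-3 + d + g)
H(l, U) = 42 + U + l (H(l, U) = (l + U) + 42 = (U + l) + 42 = 42 + U + l)
H(6, 1) + 14*z(-3, 3) = (42 + 1 + 6) + 14*√(-3 - 3 + 3) = 49 + 14*√(-3) = 49 + 14*(I*√3) = 49 + 14*I*√3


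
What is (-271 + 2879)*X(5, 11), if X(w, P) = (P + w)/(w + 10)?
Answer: 41728/15 ≈ 2781.9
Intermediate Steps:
X(w, P) = (P + w)/(10 + w)
(-271 + 2879)*X(5, 11) = (-271 + 2879)*((11 + 5)/(10 + 5)) = 2608*(16/15) = 41728/15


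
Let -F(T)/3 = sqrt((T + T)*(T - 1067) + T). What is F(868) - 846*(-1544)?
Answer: 1306224 - 6*I*sqrt(86149) ≈ 1.3062e+6 - 1761.1*I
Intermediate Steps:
F(T) = -3*sqrt(T + 2*T*(-1067 + T)) (F(T) = -3*sqrt((T + T)*(T - 1067) + T) = -3*sqrt((2*T)*(-1067 + T) + T) = -3*sqrt(2*T*(-1067 + T) + T) = -3*sqrt(T + 2*T*(-1067 + T)))
F(868) - 846*(-1544) = -3*2*sqrt(217)*sqrt(-2133 + 2*868) - 846*(-1544) = -3*2*sqrt(217)*sqrt(-2133 + 1736) + 1306224 = -3*2*I*sqrt(86149) + 1306224 = -6*I*sqrt(86149) + 1306224 = 1306224 - 6*I*sqrt(86149)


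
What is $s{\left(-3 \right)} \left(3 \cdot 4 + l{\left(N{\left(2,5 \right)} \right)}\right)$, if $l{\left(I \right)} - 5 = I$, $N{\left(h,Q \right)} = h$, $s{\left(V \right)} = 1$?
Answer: $19$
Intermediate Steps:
$l{\left(I \right)} = 5 + I$
$s{\left(-3 \right)} \left(3 \cdot 4 + l{\left(N{\left(2,5 \right)} \right)}\right) = 1 \left(3 \cdot 4 + \left(5 + 2\right)\right) = 1 \left(12 + 7\right) = 1 \cdot 19 = 19$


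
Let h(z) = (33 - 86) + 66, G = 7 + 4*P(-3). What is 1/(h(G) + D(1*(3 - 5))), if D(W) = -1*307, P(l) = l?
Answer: -1/294 ≈ -0.0034014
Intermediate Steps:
D(W) = -307
G = -5 (G = 7 + 4*(-3) = 7 - 12 = -5)
h(z) = 13 (h(z) = -53 + 66 = 13)
1/(h(G) + D(1*(3 - 5))) = 1/(13 - 307) = 1/(-294) = -1/294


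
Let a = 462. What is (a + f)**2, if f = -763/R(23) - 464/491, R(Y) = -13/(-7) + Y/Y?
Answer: 3629516506641/96432400 ≈ 37638.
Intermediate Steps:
R(Y) = 20/7 (R(Y) = -13*(-1/7) + 1 = 13/7 + 1 = 20/7)
f = -2631711/9820 (f = -763/20/7 - 464/491 = -763*7/20 - 464*1/491 = -5341/20 - 464/491 = -2631711/9820 ≈ -268.00)
(a + f)**2 = (462 - 2631711/9820)**2 = (1905129/9820)**2 = 3629516506641/96432400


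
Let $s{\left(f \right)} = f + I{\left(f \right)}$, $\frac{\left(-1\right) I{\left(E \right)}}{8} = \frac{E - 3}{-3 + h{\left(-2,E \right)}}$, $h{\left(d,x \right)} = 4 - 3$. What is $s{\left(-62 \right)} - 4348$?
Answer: $-4670$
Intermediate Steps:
$h{\left(d,x \right)} = 1$ ($h{\left(d,x \right)} = 4 - 3 = 1$)
$I{\left(E \right)} = -12 + 4 E$ ($I{\left(E \right)} = - 8 \frac{E - 3}{-3 + 1} = - 8 \frac{-3 + E}{-2} = - 8 \left(-3 + E\right) \left(- \frac{1}{2}\right) = - 8 \left(\frac{3}{2} - \frac{E}{2}\right) = -12 + 4 E$)
$s{\left(f \right)} = -12 + 5 f$ ($s{\left(f \right)} = f + \left(-12 + 4 f\right) = -12 + 5 f$)
$s{\left(-62 \right)} - 4348 = \left(-12 + 5 \left(-62\right)\right) - 4348 = \left(-12 - 310\right) - 4348 = -322 - 4348 = -4670$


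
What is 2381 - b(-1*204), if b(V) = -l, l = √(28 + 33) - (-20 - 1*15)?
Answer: 2416 + √61 ≈ 2423.8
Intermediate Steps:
l = 35 + √61 (l = √61 - (-20 - 15) = √61 - 1*(-35) = √61 + 35 = 35 + √61 ≈ 42.810)
b(V) = -35 - √61 (b(V) = -(35 + √61) = -35 - √61)
2381 - b(-1*204) = 2381 - (-35 - √61) = 2381 + (35 + √61) = 2416 + √61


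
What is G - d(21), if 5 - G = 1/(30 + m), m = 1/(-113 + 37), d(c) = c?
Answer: -36540/2279 ≈ -16.033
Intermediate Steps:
m = -1/76 (m = 1/(-76) = -1/76 ≈ -0.013158)
G = 11319/2279 (G = 5 - 1/(30 - 1/76) = 5 - 1/2279/76 = 5 - 1*76/2279 = 5 - 76/2279 = 11319/2279 ≈ 4.9667)
G - d(21) = 11319/2279 - 1*21 = 11319/2279 - 21 = -36540/2279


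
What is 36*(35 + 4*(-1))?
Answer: 1116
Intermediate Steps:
36*(35 + 4*(-1)) = 36*(35 - 4) = 36*31 = 1116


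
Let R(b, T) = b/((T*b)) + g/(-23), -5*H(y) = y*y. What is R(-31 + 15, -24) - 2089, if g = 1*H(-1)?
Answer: -5765731/2760 ≈ -2089.0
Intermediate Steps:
H(y) = -y²/5 (H(y) = -y*y/5 = -y²/5)
g = -⅕ (g = 1*(-⅕*(-1)²) = 1*(-⅕*1) = 1*(-⅕) = -⅕ ≈ -0.20000)
R(b, T) = 1/115 + 1/T (R(b, T) = b/((T*b)) - ⅕/(-23) = b*(1/(T*b)) - ⅕*(-1/23) = 1/T + 1/115 = 1/115 + 1/T)
R(-31 + 15, -24) - 2089 = (1/115)*(115 - 24)/(-24) - 2089 = (1/115)*(-1/24)*91 - 2089 = -91/2760 - 2089 = -5765731/2760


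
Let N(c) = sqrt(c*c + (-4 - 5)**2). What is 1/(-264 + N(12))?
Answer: -1/249 ≈ -0.0040161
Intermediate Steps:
N(c) = sqrt(81 + c**2) (N(c) = sqrt(c**2 + (-9)**2) = sqrt(c**2 + 81) = sqrt(81 + c**2))
1/(-264 + N(12)) = 1/(-264 + sqrt(81 + 12**2)) = 1/(-264 + sqrt(81 + 144)) = 1/(-264 + sqrt(225)) = 1/(-264 + 15) = 1/(-249) = -1/249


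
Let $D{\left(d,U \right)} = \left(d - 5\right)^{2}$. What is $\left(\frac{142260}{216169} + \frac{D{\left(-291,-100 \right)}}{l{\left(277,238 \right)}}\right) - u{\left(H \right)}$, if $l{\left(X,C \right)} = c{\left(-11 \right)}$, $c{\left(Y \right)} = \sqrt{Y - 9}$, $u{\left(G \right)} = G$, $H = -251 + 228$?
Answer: $\frac{5114147}{216169} - \frac{43808 i \sqrt{5}}{5} \approx 23.658 - 19592.0 i$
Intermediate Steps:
$H = -23$
$c{\left(Y \right)} = \sqrt{-9 + Y}$
$D{\left(d,U \right)} = \left(-5 + d\right)^{2}$
$l{\left(X,C \right)} = 2 i \sqrt{5}$ ($l{\left(X,C \right)} = \sqrt{-9 - 11} = \sqrt{-20} = 2 i \sqrt{5}$)
$\left(\frac{142260}{216169} + \frac{D{\left(-291,-100 \right)}}{l{\left(277,238 \right)}}\right) - u{\left(H \right)} = \left(\frac{142260}{216169} + \frac{\left(-5 - 291\right)^{2}}{2 i \sqrt{5}}\right) - -23 = \left(142260 \cdot \frac{1}{216169} + \left(-296\right)^{2} \left(- \frac{i \sqrt{5}}{10}\right)\right) + 23 = \left(\frac{142260}{216169} + 87616 \left(- \frac{i \sqrt{5}}{10}\right)\right) + 23 = \left(\frac{142260}{216169} - \frac{43808 i \sqrt{5}}{5}\right) + 23 = \frac{5114147}{216169} - \frac{43808 i \sqrt{5}}{5}$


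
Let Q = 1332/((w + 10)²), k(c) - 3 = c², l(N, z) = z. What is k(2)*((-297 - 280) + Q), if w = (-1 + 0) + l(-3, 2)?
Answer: -479395/121 ≈ -3961.9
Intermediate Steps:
k(c) = 3 + c²
w = 1 (w = (-1 + 0) + 2 = -1 + 2 = 1)
Q = 1332/121 (Q = 1332/((1 + 10)²) = 1332/(11²) = 1332/121 ≈ 11.008)
k(2)*((-297 - 280) + Q) = (3 + 2²)*((-297 - 280) + 1332/121) = (3 + 4)*(-577 + 1332/121) = 7*(-68485/121) = -479395/121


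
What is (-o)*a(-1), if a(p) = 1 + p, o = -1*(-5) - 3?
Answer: 0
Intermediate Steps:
o = 2 (o = 5 - 3 = 2)
(-o)*a(-1) = (-1*2)*(1 - 1) = -2*0 = 0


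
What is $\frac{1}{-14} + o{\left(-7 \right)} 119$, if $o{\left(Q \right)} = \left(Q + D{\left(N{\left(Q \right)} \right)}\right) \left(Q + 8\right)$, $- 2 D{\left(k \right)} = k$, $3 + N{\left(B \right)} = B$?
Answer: $- \frac{3333}{14} \approx -238.07$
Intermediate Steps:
$N{\left(B \right)} = -3 + B$
$D{\left(k \right)} = - \frac{k}{2}$
$o{\left(Q \right)} = \left(8 + Q\right) \left(\frac{3}{2} + \frac{Q}{2}\right)$ ($o{\left(Q \right)} = \left(Q - \frac{-3 + Q}{2}\right) \left(Q + 8\right) = \left(Q - \left(- \frac{3}{2} + \frac{Q}{2}\right)\right) \left(8 + Q\right) = \left(\frac{3}{2} + \frac{Q}{2}\right) \left(8 + Q\right) = \left(8 + Q\right) \left(\frac{3}{2} + \frac{Q}{2}\right)$)
$\frac{1}{-14} + o{\left(-7 \right)} 119 = \frac{1}{-14} + \left(12 + \frac{\left(-7\right)^{2}}{2} + \frac{11}{2} \left(-7\right)\right) 119 = - \frac{1}{14} + \left(12 + \frac{1}{2} \cdot 49 - \frac{77}{2}\right) 119 = - \frac{1}{14} + \left(12 + \frac{49}{2} - \frac{77}{2}\right) 119 = - \frac{1}{14} - 238 = - \frac{3333}{14}$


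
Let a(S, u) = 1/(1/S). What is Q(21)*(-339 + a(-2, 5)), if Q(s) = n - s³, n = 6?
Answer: 3155955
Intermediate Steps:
Q(s) = 6 - s³
a(S, u) = S
Q(21)*(-339 + a(-2, 5)) = (6 - 1*21³)*(-339 - 2) = (6 - 1*9261)*(-341) = (6 - 9261)*(-341) = -9255*(-341) = 3155955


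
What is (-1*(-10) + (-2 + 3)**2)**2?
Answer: 121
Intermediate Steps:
(-1*(-10) + (-2 + 3)**2)**2 = (10 + 1**2)**2 = (10 + 1)**2 = 11**2 = 121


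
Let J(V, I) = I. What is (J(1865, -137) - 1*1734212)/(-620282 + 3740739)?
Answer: -1734349/3120457 ≈ -0.55580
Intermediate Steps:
(J(1865, -137) - 1*1734212)/(-620282 + 3740739) = (-137 - 1*1734212)/(-620282 + 3740739) = (-137 - 1734212)/3120457 = -1734349*1/3120457 = -1734349/3120457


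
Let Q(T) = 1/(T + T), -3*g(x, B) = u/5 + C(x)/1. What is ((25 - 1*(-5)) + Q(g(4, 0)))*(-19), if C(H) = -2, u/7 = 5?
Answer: -5643/10 ≈ -564.30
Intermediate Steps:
u = 35 (u = 7*5 = 35)
g(x, B) = -5/3 (g(x, B) = -(35/5 - 2/1)/3 = -(35*(⅕) - 2*1)/3 = -(7 - 2)/3 = -⅓*5 = -5/3)
Q(T) = 1/(2*T)
((25 - 1*(-5)) + Q(g(4, 0)))*(-19) = ((25 - 1*(-5)) + 1/(2*(-5/3)))*(-19) = ((25 + 5) + (½)*(-⅗))*(-19) = (30 - 3/10)*(-19) = (297/10)*(-19) = -5643/10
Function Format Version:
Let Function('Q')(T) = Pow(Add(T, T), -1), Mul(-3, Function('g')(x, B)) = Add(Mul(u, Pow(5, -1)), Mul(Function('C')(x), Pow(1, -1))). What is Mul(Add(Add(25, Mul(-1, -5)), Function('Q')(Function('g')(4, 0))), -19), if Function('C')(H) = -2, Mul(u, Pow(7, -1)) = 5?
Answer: Rational(-5643, 10) ≈ -564.30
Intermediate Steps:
u = 35 (u = Mul(7, 5) = 35)
Function('g')(x, B) = Rational(-5, 3) (Function('g')(x, B) = Mul(Rational(-1, 3), Add(Mul(35, Pow(5, -1)), Mul(-2, Pow(1, -1)))) = Mul(Rational(-1, 3), Add(Mul(35, Rational(1, 5)), Mul(-2, 1))) = Mul(Rational(-1, 3), Add(7, -2)) = Mul(Rational(-1, 3), 5) = Rational(-5, 3))
Function('Q')(T) = Mul(Rational(1, 2), Pow(T, -1)) (Function('Q')(T) = Pow(Mul(2, T), -1) = Mul(Rational(1, 2), Pow(T, -1)))
Mul(Add(Add(25, Mul(-1, -5)), Function('Q')(Function('g')(4, 0))), -19) = Mul(Add(Add(25, Mul(-1, -5)), Mul(Rational(1, 2), Pow(Rational(-5, 3), -1))), -19) = Mul(Add(Add(25, 5), Mul(Rational(1, 2), Rational(-3, 5))), -19) = Mul(Add(30, Rational(-3, 10)), -19) = Mul(Rational(297, 10), -19) = Rational(-5643, 10)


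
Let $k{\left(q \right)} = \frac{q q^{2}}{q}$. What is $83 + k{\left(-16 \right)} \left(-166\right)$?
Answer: $-42413$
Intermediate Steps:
$k{\left(q \right)} = q^{2}$ ($k{\left(q \right)} = \frac{q^{3}}{q} = q^{2}$)
$83 + k{\left(-16 \right)} \left(-166\right) = 83 + \left(-16\right)^{2} \left(-166\right) = 83 + 256 \left(-166\right) = 83 - 42496 = -42413$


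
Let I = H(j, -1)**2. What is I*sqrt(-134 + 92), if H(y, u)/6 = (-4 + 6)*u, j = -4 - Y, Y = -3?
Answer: 144*I*sqrt(42) ≈ 933.23*I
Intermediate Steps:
j = -1 (j = -4 - 1*(-3) = -4 + 3 = -1)
H(y, u) = 12*u (H(y, u) = 6*((-4 + 6)*u) = 6*(2*u) = 12*u)
I = 144 (I = (12*(-1))**2 = (-12)**2 = 144)
I*sqrt(-134 + 92) = 144*sqrt(-134 + 92) = 144*sqrt(-42) = 144*(I*sqrt(42)) = 144*I*sqrt(42)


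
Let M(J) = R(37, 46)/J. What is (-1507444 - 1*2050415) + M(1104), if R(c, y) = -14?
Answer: -1963938175/552 ≈ -3.5579e+6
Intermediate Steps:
M(J) = -14/J
(-1507444 - 1*2050415) + M(1104) = (-1507444 - 1*2050415) - 14/1104 = (-1507444 - 2050415) - 14*1/1104 = -3557859 - 7/552 = -1963938175/552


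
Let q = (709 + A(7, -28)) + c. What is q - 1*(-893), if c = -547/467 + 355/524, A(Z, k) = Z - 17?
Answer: 389454293/244708 ≈ 1591.5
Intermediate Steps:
A(Z, k) = -17 + Z
c = -120843/244708 (c = -547*1/467 + 355*(1/524) = -547/467 + 355/524 = -120843/244708 ≈ -0.49383)
q = 170930049/244708 (q = (709 + (-17 + 7)) - 120843/244708 = (709 - 10) - 120843/244708 = 699 - 120843/244708 = 170930049/244708 ≈ 698.51)
q - 1*(-893) = 170930049/244708 - 1*(-893) = 170930049/244708 + 893 = 389454293/244708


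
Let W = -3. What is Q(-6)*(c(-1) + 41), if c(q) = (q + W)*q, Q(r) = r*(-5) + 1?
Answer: 1395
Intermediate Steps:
Q(r) = 1 - 5*r (Q(r) = -5*r + 1 = 1 - 5*r)
c(q) = q*(-3 + q) (c(q) = (q - 3)*q = (-3 + q)*q = q*(-3 + q))
Q(-6)*(c(-1) + 41) = (1 - 5*(-6))*(-(-3 - 1) + 41) = (1 + 30)*(-1*(-4) + 41) = 31*(4 + 41) = 31*45 = 1395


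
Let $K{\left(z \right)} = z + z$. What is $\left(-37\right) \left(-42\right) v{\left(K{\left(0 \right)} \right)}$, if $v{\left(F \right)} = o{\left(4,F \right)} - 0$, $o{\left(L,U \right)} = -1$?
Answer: $-1554$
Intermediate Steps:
$K{\left(z \right)} = 2 z$
$v{\left(F \right)} = -1$ ($v{\left(F \right)} = -1 - 0 = -1 + 0 = -1$)
$\left(-37\right) \left(-42\right) v{\left(K{\left(0 \right)} \right)} = \left(-37\right) \left(-42\right) \left(-1\right) = 1554 \left(-1\right) = -1554$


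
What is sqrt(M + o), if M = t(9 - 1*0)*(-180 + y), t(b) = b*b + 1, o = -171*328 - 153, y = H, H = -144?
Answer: 3*I*sqrt(9201) ≈ 287.77*I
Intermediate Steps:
y = -144
o = -56241 (o = -56088 - 153 = -56241)
t(b) = 1 + b**2 (t(b) = b**2 + 1 = 1 + b**2)
M = -26568 (M = (1 + (9 - 1*0)**2)*(-180 - 144) = (1 + (9 + 0)**2)*(-324) = (1 + 9**2)*(-324) = (1 + 81)*(-324) = 82*(-324) = -26568)
sqrt(M + o) = sqrt(-26568 - 56241) = sqrt(-82809) = 3*I*sqrt(9201)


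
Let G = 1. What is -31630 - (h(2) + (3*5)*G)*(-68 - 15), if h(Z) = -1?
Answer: -30468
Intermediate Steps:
-31630 - (h(2) + (3*5)*G)*(-68 - 15) = -31630 - (-1 + (3*5)*1)*(-68 - 15) = -31630 - (-1 + 15*1)*(-83) = -31630 - (-1 + 15)*(-83) = -31630 - 14*(-83) = -31630 - 1*(-1162) = -31630 + 1162 = -30468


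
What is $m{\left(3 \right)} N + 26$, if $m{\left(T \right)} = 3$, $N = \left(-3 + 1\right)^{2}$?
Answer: $38$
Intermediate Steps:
$N = 4$ ($N = \left(-2\right)^{2} = 4$)
$m{\left(3 \right)} N + 26 = 3 \cdot 4 + 26 = 12 + 26 = 38$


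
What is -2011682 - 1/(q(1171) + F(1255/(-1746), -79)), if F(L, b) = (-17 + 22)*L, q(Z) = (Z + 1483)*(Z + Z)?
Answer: -21831879595720892/10852550053 ≈ -2.0117e+6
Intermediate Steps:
q(Z) = 2*Z*(1483 + Z) (q(Z) = (1483 + Z)*(2*Z) = 2*Z*(1483 + Z))
F(L, b) = 5*L
-2011682 - 1/(q(1171) + F(1255/(-1746), -79)) = -2011682 - 1/(2*1171*(1483 + 1171) + 5*(1255/(-1746))) = -2011682 - 1/(2*1171*2654 + 5*(1255*(-1/1746))) = -2011682 - 1/(6215668 + 5*(-1255/1746)) = -2011682 - 1/(6215668 - 6275/1746) = -2011682 - 1/10852550053/1746 = -2011682 - 1*1746/10852550053 = -2011682 - 1746/10852550053 = -21831879595720892/10852550053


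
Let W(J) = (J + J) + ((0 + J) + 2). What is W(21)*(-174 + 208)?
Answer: 2210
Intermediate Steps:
W(J) = 2 + 3*J (W(J) = 2*J + (J + 2) = 2*J + (2 + J) = 2 + 3*J)
W(21)*(-174 + 208) = (2 + 3*21)*(-174 + 208) = (2 + 63)*34 = 65*34 = 2210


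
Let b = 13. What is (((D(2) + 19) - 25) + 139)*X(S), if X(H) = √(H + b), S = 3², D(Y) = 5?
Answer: 138*√22 ≈ 647.28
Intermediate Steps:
S = 9
X(H) = √(13 + H) (X(H) = √(H + 13) = √(13 + H))
(((D(2) + 19) - 25) + 139)*X(S) = (((5 + 19) - 25) + 139)*√(13 + 9) = ((24 - 25) + 139)*√22 = (-1 + 139)*√22 = 138*√22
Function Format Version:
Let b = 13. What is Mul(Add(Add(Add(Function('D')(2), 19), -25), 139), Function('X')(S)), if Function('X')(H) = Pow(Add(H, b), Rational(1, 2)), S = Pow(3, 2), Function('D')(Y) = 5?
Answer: Mul(138, Pow(22, Rational(1, 2))) ≈ 647.28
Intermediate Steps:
S = 9
Function('X')(H) = Pow(Add(13, H), Rational(1, 2)) (Function('X')(H) = Pow(Add(H, 13), Rational(1, 2)) = Pow(Add(13, H), Rational(1, 2)))
Mul(Add(Add(Add(Function('D')(2), 19), -25), 139), Function('X')(S)) = Mul(Add(Add(Add(5, 19), -25), 139), Pow(Add(13, 9), Rational(1, 2))) = Mul(Add(Add(24, -25), 139), Pow(22, Rational(1, 2))) = Mul(Add(-1, 139), Pow(22, Rational(1, 2))) = Mul(138, Pow(22, Rational(1, 2)))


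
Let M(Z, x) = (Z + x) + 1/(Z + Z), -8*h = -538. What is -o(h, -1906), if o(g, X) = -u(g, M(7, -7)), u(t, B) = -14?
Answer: -14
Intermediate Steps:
h = 269/4 (h = -⅛*(-538) = 269/4 ≈ 67.250)
M(Z, x) = Z + x + 1/(2*Z) (M(Z, x) = (Z + x) + 1/(2*Z) = Z + x + 1/(2*Z))
o(g, X) = 14 (o(g, X) = -1*(-14) = 14)
-o(h, -1906) = -1*14 = -14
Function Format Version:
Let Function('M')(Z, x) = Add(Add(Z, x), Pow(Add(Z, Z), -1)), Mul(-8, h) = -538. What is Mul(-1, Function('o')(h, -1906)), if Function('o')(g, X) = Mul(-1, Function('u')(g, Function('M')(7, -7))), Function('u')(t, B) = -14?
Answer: -14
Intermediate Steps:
h = Rational(269, 4) (h = Mul(Rational(-1, 8), -538) = Rational(269, 4) ≈ 67.250)
Function('M')(Z, x) = Add(Z, x, Mul(Rational(1, 2), Pow(Z, -1))) (Function('M')(Z, x) = Add(Add(Z, x), Pow(Mul(2, Z), -1)) = Add(Add(Z, x), Mul(Rational(1, 2), Pow(Z, -1))) = Add(Z, x, Mul(Rational(1, 2), Pow(Z, -1))))
Function('o')(g, X) = 14 (Function('o')(g, X) = Mul(-1, -14) = 14)
Mul(-1, Function('o')(h, -1906)) = Mul(-1, 14) = -14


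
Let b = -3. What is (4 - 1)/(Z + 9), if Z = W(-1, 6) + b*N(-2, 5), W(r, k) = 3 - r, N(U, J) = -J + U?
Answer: 3/34 ≈ 0.088235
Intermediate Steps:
N(U, J) = U - J
Z = 25 (Z = (3 - 1*(-1)) - 3*(-2 - 1*5) = (3 + 1) - 3*(-2 - 5) = 4 - 3*(-7) = 4 + 21 = 25)
(4 - 1)/(Z + 9) = (4 - 1)/(25 + 9) = 3/34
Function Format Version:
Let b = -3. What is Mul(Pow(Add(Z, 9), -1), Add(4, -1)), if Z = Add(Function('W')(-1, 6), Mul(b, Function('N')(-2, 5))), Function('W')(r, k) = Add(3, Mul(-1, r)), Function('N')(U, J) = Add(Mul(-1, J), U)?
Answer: Rational(3, 34) ≈ 0.088235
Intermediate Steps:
Function('N')(U, J) = Add(U, Mul(-1, J))
Z = 25 (Z = Add(Add(3, Mul(-1, -1)), Mul(-3, Add(-2, Mul(-1, 5)))) = Add(Add(3, 1), Mul(-3, Add(-2, -5))) = Add(4, Mul(-3, -7)) = Add(4, 21) = 25)
Mul(Pow(Add(Z, 9), -1), Add(4, -1)) = Mul(Pow(Add(25, 9), -1), Add(4, -1)) = Mul(Pow(34, -1), 3) = Mul(Rational(1, 34), 3) = Rational(3, 34)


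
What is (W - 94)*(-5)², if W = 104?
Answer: 250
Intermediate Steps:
(W - 94)*(-5)² = (104 - 94)*(-5)² = 10*25 = 250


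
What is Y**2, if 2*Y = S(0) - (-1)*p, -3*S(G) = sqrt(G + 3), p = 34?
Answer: (102 - sqrt(3))**2/36 ≈ 279.27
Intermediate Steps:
S(G) = -sqrt(3 + G)/3 (S(G) = -sqrt(G + 3)/3 = -sqrt(3 + G)/3)
Y = 17 - sqrt(3)/6 (Y = (-sqrt(3 + 0)/3 - (-1)*34)/2 = (-sqrt(3)/3 - 1*(-34))/2 = (-sqrt(3)/3 + 34)/2 = (34 - sqrt(3)/3)/2 = 17 - sqrt(3)/6 ≈ 16.711)
Y**2 = (17 - sqrt(3)/6)**2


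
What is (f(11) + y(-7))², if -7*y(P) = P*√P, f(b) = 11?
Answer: (11 + I*√7)² ≈ 114.0 + 58.207*I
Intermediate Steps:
y(P) = -P^(3/2)/7 (y(P) = -P*√P/7 = -P^(3/2)/7)
(f(11) + y(-7))² = (11 - (-1)*I*√7)² = (11 + I*√7)²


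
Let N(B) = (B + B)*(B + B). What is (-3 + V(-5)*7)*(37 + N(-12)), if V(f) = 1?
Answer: 2452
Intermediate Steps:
N(B) = 4*B**2 (N(B) = (2*B)*(2*B) = 4*B**2)
(-3 + V(-5)*7)*(37 + N(-12)) = (-3 + 1*7)*(37 + 4*(-12)**2) = (-3 + 7)*(37 + 4*144) = 4*(37 + 576) = 4*613 = 2452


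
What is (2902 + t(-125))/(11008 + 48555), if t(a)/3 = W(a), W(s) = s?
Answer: 361/8509 ≈ 0.042426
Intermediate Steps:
t(a) = 3*a
(2902 + t(-125))/(11008 + 48555) = (2902 + 3*(-125))/(11008 + 48555) = (2902 - 375)/59563 = 2527*(1/59563) = 361/8509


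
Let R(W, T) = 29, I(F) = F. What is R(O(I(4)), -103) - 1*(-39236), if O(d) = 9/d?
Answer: 39265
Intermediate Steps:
R(O(I(4)), -103) - 1*(-39236) = 29 - 1*(-39236) = 29 + 39236 = 39265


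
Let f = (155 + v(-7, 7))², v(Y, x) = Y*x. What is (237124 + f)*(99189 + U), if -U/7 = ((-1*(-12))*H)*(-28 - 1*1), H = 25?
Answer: 39759704040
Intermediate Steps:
U = 60900 (U = -7*-1*(-12)*25*(-28 - 1*1) = -7*12*25*(-28 - 1) = -2100*(-29) = -7*(-8700) = 60900)
f = 11236 (f = (155 - 7*7)² = (155 - 49)² = 106² = 11236)
(237124 + f)*(99189 + U) = (237124 + 11236)*(99189 + 60900) = 248360*160089 = 39759704040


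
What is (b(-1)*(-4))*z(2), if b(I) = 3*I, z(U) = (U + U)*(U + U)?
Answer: 192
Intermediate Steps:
z(U) = 4*U**2 (z(U) = (2*U)*(2*U) = 4*U**2)
(b(-1)*(-4))*z(2) = ((3*(-1))*(-4))*(4*2**2) = (-3*(-4))*(4*4) = 12*16 = 192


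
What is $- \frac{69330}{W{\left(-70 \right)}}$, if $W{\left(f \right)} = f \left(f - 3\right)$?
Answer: $- \frac{6933}{511} \approx -13.568$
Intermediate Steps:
$W{\left(f \right)} = f \left(-3 + f\right)$
$- \frac{69330}{W{\left(-70 \right)}} = - \frac{69330}{\left(-70\right) \left(-3 - 70\right)} = - \frac{69330}{\left(-70\right) \left(-73\right)} = - \frac{69330}{5110} = \left(-69330\right) \frac{1}{5110} = - \frac{6933}{511}$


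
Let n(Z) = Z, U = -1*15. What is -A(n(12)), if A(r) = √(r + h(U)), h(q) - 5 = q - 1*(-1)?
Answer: -√3 ≈ -1.7320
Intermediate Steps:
U = -15
h(q) = 6 + q (h(q) = 5 + (q - 1*(-1)) = 5 + (q + 1) = 5 + (1 + q) = 6 + q)
A(r) = √(-9 + r) (A(r) = √(r + (6 - 15)) = √(r - 9) = √(-9 + r))
-A(n(12)) = -√(-9 + 12) = -√3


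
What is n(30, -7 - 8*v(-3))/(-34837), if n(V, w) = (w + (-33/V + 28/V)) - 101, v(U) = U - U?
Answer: 59/19002 ≈ 0.0031049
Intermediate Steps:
v(U) = 0
n(V, w) = -101 + w - 5/V (n(V, w) = (w - 5/V) - 101 = -101 + w - 5/V)
n(30, -7 - 8*v(-3))/(-34837) = (-101 + (-7 - 8*0) - 5/30)/(-34837) = (-101 + (-7 + 0) - 5*1/30)*(-1/34837) = (-101 - 7 - ⅙)*(-1/34837) = -649/6*(-1/34837) = 59/19002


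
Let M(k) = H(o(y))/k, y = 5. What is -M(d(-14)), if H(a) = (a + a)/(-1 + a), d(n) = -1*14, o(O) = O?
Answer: 5/28 ≈ 0.17857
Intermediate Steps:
d(n) = -14
H(a) = 2*a/(-1 + a) (H(a) = (2*a)/(-1 + a) = 2*a/(-1 + a))
M(k) = 5/(2*k) (M(k) = (2*5/(-1 + 5))/k = (2*5/4)/k = (2*5*(1/4))/k = 5/(2*k))
-M(d(-14)) = -5/(2*(-14)) = -5*(-1)/(2*14) = -1*(-5/28) = 5/28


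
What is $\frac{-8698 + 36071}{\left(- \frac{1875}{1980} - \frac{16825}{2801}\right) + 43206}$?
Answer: $\frac{326473356}{515228057} \approx 0.63365$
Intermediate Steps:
$\frac{-8698 + 36071}{\left(- \frac{1875}{1980} - \frac{16825}{2801}\right) + 43206} = \frac{27373}{\left(\left(-1875\right) \frac{1}{1980} - \frac{16825}{2801}\right) + 43206} = \frac{27373}{\left(- \frac{125}{132} - \frac{16825}{2801}\right) + 43206} = \frac{27373}{- \frac{2571025}{369732} + 43206} = \frac{27373}{\frac{15972069767}{369732}} = 27373 \cdot \frac{369732}{15972069767} = \frac{326473356}{515228057}$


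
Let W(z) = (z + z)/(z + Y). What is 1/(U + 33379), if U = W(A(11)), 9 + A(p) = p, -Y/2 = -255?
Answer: 128/4272513 ≈ 2.9959e-5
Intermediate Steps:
Y = 510 (Y = -2*(-255) = 510)
A(p) = -9 + p
W(z) = 2*z/(510 + z) (W(z) = (z + z)/(z + 510) = (2*z)/(510 + z) = 2*z/(510 + z))
U = 1/128 (U = 2*(-9 + 11)/(510 + (-9 + 11)) = 2*2/(510 + 2) = 2*2/512 = 2*2*(1/512) = 1/128 ≈ 0.0078125)
1/(U + 33379) = 1/(1/128 + 33379) = 1/(4272513/128) = 128/4272513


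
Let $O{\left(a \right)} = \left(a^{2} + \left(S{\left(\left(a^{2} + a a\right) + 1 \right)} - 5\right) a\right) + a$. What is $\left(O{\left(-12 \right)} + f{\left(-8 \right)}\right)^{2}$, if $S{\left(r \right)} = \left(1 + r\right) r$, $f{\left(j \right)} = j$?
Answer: $1011102647296$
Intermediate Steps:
$S{\left(r \right)} = r \left(1 + r\right)$
$O{\left(a \right)} = a + a^{2} + a \left(-5 + \left(1 + 2 a^{2}\right) \left(2 + 2 a^{2}\right)\right)$ ($O{\left(a \right)} = \left(a^{2} + \left(\left(\left(a^{2} + a a\right) + 1\right) \left(1 + \left(\left(a^{2} + a a\right) + 1\right)\right) - 5\right) a\right) + a = \left(a^{2} + \left(\left(\left(a^{2} + a^{2}\right) + 1\right) \left(1 + \left(\left(a^{2} + a^{2}\right) + 1\right)\right) - 5\right) a\right) + a = \left(a^{2} + \left(\left(2 a^{2} + 1\right) \left(1 + \left(2 a^{2} + 1\right)\right) - 5\right) a\right) + a = \left(a^{2} + \left(\left(1 + 2 a^{2}\right) \left(1 + \left(1 + 2 a^{2}\right)\right) - 5\right) a\right) + a = \left(a^{2} + \left(\left(1 + 2 a^{2}\right) \left(2 + 2 a^{2}\right) - 5\right) a\right) + a = \left(a^{2} + \left(-5 + \left(1 + 2 a^{2}\right) \left(2 + 2 a^{2}\right)\right) a\right) + a = \left(a^{2} + a \left(-5 + \left(1 + 2 a^{2}\right) \left(2 + 2 a^{2}\right)\right)\right) + a = a + a^{2} + a \left(-5 + \left(1 + 2 a^{2}\right) \left(2 + 2 a^{2}\right)\right)$)
$\left(O{\left(-12 \right)} + f{\left(-8 \right)}\right)^{2} = \left(- 12 \left(-2 - 12 + 4 \left(-12\right)^{4} + 6 \left(-12\right)^{2}\right) - 8\right)^{2} = \left(- 12 \left(-2 - 12 + 4 \cdot 20736 + 6 \cdot 144\right) - 8\right)^{2} = \left(- 12 \left(-2 - 12 + 82944 + 864\right) - 8\right)^{2} = \left(\left(-12\right) 83794 - 8\right)^{2} = \left(-1005528 - 8\right)^{2} = \left(-1005536\right)^{2} = 1011102647296$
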